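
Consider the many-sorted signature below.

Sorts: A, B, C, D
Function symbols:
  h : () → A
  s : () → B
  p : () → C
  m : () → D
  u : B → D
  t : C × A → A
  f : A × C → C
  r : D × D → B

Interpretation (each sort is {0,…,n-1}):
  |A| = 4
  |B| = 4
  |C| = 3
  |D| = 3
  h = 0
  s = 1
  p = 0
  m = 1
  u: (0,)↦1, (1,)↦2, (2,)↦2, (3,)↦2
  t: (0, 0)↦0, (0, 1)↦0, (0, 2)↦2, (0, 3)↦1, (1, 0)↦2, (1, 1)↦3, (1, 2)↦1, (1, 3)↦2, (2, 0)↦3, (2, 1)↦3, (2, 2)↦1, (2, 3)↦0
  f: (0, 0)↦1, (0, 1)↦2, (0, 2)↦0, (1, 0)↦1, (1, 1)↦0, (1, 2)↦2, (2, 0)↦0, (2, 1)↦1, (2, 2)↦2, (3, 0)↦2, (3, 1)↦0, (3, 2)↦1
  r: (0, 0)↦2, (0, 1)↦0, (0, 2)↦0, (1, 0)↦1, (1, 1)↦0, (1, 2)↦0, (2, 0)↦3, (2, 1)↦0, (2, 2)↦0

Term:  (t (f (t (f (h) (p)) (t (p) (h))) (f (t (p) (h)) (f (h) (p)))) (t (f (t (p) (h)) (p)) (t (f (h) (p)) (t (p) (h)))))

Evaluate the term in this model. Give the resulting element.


value = 3

  h = 0
  p = 0
  (f (h) (p)) = f(0, 0) = 1
  p = 0
  h = 0
  (t (p) (h)) = t(0, 0) = 0
  (t (f (h) (p)) (t (p) (h))) = t(1, 0) = 2
  p = 0
  h = 0
  (t (p) (h)) = t(0, 0) = 0
  h = 0
  p = 0
  (f (h) (p)) = f(0, 0) = 1
  (f (t (p) (h)) (f (h) (p))) = f(0, 1) = 2
  (f (t (f (h) (p)) (t (p) (h))) (f (t (p) (h)) (f (h) (p)))) = f(2, 2) = 2
  p = 0
  h = 0
  (t (p) (h)) = t(0, 0) = 0
  p = 0
  (f (t (p) (h)) (p)) = f(0, 0) = 1
  h = 0
  p = 0
  (f (h) (p)) = f(0, 0) = 1
  p = 0
  h = 0
  (t (p) (h)) = t(0, 0) = 0
  (t (f (h) (p)) (t (p) (h))) = t(1, 0) = 2
  (t (f (t (p) (h)) (p)) (t (f (h) (p)) (t (p) (h)))) = t(1, 2) = 1
  (t (f (t (f (h) (p)) (t (p) (h))) (f (t (p) (h)) (f (h) (p)))) (t (f (t (p) (h)) (p)) (t (f (h) (p)) (t (p) (h))))) = t(2, 1) = 3


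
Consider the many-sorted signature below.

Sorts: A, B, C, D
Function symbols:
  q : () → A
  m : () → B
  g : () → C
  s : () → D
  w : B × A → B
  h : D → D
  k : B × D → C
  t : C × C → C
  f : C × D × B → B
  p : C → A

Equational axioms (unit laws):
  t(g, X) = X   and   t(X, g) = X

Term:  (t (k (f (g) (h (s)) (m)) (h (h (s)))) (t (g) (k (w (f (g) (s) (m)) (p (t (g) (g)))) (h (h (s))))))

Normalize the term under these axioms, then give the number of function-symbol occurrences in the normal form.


1. (t (k (f (g) (h (s)) (m)) (h (h (s)))) (t (g) (k (w (f (g) (s) (m)) (p (t (g) (g)))) (h (h (s))))))  →  (t (k (f (g) (h (s)) (m)) (h (h (s)))) (k (w (f (g) (s) (m)) (p (t (g) (g)))) (h (h (s)))))
2. (t (k (f (g) (h (s)) (m)) (h (h (s)))) (k (w (f (g) (s) (m)) (p (t (g) (g)))) (h (h (s)))))  →  (t (k (f (g) (h (s)) (m)) (h (h (s)))) (k (w (f (g) (s) (m)) (p (g))) (h (h (s)))))
normal form: (t (k (f (g) (h (s)) (m)) (h (h (s)))) (k (w (f (g) (s) (m)) (p (g))) (h (h (s)))))

size = 21


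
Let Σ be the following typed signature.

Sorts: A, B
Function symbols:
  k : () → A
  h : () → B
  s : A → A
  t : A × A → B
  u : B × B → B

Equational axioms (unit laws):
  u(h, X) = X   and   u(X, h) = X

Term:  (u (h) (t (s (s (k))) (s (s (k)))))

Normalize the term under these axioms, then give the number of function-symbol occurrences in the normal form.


size = 7

1. (u (h) (t (s (s (k))) (s (s (k)))))  →  (t (s (s (k))) (s (s (k))))
normal form: (t (s (s (k))) (s (s (k))))


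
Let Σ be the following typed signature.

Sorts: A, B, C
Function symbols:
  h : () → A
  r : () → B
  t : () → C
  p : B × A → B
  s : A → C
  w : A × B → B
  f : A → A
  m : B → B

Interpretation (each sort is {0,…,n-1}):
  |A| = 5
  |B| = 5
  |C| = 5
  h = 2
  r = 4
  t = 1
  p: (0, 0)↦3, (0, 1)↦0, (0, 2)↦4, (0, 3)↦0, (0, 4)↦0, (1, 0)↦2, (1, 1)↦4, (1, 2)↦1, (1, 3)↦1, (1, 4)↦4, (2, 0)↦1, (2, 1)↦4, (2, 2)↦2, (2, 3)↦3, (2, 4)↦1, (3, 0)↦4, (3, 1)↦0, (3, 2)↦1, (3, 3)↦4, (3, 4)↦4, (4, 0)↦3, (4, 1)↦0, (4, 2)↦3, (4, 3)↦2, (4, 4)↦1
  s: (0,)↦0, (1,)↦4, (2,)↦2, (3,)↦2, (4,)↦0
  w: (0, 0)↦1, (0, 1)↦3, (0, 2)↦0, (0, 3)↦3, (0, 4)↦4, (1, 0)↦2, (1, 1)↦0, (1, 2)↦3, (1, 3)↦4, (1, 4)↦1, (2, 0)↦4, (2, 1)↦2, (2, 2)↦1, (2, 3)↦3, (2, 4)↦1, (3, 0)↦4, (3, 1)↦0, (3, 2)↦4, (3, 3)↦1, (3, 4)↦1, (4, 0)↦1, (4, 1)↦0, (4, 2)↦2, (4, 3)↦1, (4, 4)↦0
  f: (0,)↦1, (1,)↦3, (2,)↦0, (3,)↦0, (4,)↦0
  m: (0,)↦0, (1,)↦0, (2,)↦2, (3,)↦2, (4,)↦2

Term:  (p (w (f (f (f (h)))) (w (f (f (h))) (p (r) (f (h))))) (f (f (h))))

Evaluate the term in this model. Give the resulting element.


  h = 2
  (f (h)) = f(2,) = 0
  (f (f (h))) = f(0,) = 1
  (f (f (f (h)))) = f(1,) = 3
  h = 2
  (f (h)) = f(2,) = 0
  (f (f (h))) = f(0,) = 1
  r = 4
  h = 2
  (f (h)) = f(2,) = 0
  (p (r) (f (h))) = p(4, 0) = 3
  (w (f (f (h))) (p (r) (f (h)))) = w(1, 3) = 4
  (w (f (f (f (h)))) (w (f (f (h))) (p (r) (f (h))))) = w(3, 4) = 1
  h = 2
  (f (h)) = f(2,) = 0
  (f (f (h))) = f(0,) = 1
  (p (w (f (f (f (h)))) (w (f (f (h))) (p (r) (f (h))))) (f (f (h)))) = p(1, 1) = 4

value = 4


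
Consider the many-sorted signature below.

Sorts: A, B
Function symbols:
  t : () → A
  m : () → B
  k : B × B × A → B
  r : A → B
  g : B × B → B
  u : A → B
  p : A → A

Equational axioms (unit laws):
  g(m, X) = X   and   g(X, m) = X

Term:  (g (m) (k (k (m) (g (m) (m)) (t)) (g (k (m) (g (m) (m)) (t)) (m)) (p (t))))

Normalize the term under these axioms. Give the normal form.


normal form = (k (k (m) (m) (t)) (k (m) (m) (t)) (p (t)))

1. (g (m) (k (k (m) (g (m) (m)) (t)) (g (k (m) (g (m) (m)) (t)) (m)) (p (t))))  →  (k (k (m) (g (m) (m)) (t)) (g (k (m) (g (m) (m)) (t)) (m)) (p (t)))
2. (k (k (m) (g (m) (m)) (t)) (g (k (m) (g (m) (m)) (t)) (m)) (p (t)))  →  (k (k (m) (m) (t)) (g (k (m) (g (m) (m)) (t)) (m)) (p (t)))
3. (k (k (m) (m) (t)) (g (k (m) (g (m) (m)) (t)) (m)) (p (t)))  →  (k (k (m) (m) (t)) (k (m) (g (m) (m)) (t)) (p (t)))
4. (k (k (m) (m) (t)) (k (m) (g (m) (m)) (t)) (p (t)))  →  (k (k (m) (m) (t)) (k (m) (m) (t)) (p (t)))


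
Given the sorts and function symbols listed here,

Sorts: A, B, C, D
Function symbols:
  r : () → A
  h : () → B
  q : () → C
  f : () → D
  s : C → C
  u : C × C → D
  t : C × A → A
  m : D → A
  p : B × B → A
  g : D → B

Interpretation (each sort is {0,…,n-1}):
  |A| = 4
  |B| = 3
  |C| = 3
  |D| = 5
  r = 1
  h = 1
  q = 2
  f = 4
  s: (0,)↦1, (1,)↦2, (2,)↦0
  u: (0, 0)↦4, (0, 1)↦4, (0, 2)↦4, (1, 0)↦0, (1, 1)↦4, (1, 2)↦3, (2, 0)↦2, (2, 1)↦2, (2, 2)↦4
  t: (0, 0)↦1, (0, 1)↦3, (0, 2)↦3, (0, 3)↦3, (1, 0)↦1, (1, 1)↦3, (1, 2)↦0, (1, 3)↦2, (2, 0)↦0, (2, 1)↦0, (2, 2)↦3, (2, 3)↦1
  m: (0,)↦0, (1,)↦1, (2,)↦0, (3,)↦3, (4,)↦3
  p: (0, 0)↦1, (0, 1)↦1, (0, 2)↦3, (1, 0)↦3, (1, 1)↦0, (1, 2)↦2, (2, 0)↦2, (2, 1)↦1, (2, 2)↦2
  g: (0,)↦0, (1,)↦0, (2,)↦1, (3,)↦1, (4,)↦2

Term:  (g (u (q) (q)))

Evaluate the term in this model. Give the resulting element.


value = 2

  q = 2
  q = 2
  (u (q) (q)) = u(2, 2) = 4
  (g (u (q) (q))) = g(4,) = 2


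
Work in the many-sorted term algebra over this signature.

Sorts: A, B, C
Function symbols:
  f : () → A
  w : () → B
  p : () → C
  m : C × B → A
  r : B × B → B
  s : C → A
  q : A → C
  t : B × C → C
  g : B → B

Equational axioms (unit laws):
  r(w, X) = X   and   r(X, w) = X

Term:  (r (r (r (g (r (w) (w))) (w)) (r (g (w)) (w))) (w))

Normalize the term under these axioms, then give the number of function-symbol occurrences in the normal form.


1. (r (r (r (g (r (w) (w))) (w)) (r (g (w)) (w))) (w))  →  (r (r (g (r (w) (w))) (w)) (r (g (w)) (w)))
2. (r (r (g (r (w) (w))) (w)) (r (g (w)) (w)))  →  (r (g (r (w) (w))) (r (g (w)) (w)))
3. (r (g (r (w) (w))) (r (g (w)) (w)))  →  (r (g (w)) (r (g (w)) (w)))
4. (r (g (w)) (r (g (w)) (w)))  →  (r (g (w)) (g (w)))
normal form: (r (g (w)) (g (w)))

size = 5


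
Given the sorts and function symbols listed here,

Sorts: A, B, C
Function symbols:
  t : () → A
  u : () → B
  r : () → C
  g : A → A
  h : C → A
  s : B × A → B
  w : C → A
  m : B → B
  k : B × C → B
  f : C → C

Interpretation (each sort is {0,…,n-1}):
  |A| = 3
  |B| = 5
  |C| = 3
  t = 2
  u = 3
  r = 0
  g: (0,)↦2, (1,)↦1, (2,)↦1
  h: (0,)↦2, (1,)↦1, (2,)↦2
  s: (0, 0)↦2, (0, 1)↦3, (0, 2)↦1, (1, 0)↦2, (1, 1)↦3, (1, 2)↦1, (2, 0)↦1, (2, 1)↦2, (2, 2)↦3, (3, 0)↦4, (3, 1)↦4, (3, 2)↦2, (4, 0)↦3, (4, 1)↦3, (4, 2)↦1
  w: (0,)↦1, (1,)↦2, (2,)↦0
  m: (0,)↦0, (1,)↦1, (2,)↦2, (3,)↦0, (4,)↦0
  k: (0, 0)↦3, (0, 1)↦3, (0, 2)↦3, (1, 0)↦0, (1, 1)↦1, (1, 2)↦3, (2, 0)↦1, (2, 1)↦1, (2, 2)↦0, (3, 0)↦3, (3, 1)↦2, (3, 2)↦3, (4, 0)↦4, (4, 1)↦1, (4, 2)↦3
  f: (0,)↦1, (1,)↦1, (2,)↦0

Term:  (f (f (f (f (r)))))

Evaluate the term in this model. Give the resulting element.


value = 1

  r = 0
  (f (r)) = f(0,) = 1
  (f (f (r))) = f(1,) = 1
  (f (f (f (r)))) = f(1,) = 1
  (f (f (f (f (r))))) = f(1,) = 1


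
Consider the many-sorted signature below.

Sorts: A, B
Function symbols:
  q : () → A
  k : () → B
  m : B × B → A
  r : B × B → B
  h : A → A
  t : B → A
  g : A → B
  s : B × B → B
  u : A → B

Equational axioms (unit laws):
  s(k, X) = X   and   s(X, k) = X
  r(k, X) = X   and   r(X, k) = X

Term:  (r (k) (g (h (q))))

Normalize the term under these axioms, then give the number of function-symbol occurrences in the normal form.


1. (r (k) (g (h (q))))  →  (g (h (q)))
normal form: (g (h (q)))

size = 3


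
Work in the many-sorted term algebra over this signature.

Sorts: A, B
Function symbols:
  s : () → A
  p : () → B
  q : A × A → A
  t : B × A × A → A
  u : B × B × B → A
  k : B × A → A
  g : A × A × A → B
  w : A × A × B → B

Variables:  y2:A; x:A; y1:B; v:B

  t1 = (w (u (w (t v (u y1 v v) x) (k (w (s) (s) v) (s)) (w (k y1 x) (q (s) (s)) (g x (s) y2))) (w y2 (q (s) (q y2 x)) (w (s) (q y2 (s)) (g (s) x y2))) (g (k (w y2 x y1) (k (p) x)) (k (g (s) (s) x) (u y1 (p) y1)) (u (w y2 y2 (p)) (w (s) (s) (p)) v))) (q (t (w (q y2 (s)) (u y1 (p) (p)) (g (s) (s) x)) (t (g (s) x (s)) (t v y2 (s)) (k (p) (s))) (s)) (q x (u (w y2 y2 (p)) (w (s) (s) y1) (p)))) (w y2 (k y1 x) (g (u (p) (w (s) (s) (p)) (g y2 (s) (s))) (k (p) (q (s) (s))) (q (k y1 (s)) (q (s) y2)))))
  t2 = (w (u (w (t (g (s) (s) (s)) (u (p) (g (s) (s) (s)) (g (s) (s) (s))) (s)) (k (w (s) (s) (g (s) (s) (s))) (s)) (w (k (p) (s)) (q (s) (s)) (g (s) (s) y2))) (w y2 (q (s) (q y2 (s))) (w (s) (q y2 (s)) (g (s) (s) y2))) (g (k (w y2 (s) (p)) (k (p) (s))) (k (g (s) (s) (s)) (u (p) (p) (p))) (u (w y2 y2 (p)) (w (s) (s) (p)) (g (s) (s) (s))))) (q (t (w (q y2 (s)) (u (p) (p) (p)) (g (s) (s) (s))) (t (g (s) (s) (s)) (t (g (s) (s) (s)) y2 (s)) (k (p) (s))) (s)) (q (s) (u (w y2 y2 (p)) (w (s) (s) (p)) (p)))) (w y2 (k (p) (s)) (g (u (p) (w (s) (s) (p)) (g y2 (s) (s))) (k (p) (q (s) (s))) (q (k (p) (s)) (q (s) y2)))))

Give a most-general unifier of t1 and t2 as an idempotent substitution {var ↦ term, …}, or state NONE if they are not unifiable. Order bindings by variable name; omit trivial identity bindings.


{v ↦ (g (s) (s) (s)), x ↦ (s), y1 ↦ (p)}


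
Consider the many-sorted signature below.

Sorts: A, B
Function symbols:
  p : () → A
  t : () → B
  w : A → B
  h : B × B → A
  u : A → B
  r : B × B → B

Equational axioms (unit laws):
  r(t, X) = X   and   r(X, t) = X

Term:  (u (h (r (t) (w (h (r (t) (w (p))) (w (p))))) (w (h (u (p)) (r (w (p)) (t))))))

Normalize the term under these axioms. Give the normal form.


normal form = (u (h (w (h (w (p)) (w (p)))) (w (h (u (p)) (w (p))))))

1. (u (h (r (t) (w (h (r (t) (w (p))) (w (p))))) (w (h (u (p)) (r (w (p)) (t))))))  →  (u (h (w (h (r (t) (w (p))) (w (p)))) (w (h (u (p)) (r (w (p)) (t))))))
2. (u (h (w (h (r (t) (w (p))) (w (p)))) (w (h (u (p)) (r (w (p)) (t))))))  →  (u (h (w (h (w (p)) (w (p)))) (w (h (u (p)) (r (w (p)) (t))))))
3. (u (h (w (h (w (p)) (w (p)))) (w (h (u (p)) (r (w (p)) (t))))))  →  (u (h (w (h (w (p)) (w (p)))) (w (h (u (p)) (w (p))))))


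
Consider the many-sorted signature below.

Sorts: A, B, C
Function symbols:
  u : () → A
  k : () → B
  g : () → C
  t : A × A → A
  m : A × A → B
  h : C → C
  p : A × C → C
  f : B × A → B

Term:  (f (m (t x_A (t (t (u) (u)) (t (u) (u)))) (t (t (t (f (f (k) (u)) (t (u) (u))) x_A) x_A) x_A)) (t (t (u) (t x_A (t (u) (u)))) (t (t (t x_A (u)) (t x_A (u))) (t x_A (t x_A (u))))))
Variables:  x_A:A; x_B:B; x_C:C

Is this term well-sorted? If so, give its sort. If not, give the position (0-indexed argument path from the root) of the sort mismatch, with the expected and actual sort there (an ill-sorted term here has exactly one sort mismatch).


ill-sorted at position [0, 1, 0, 0, 0]: expected A, got B

      x_A : A
          (u) : A
          (u) : A
        (t (u) (u)) : A
          (u) : A
          (u) : A
        (t (u) (u)) : A
      (t (t (u) (u)) (t (u) (u))) : A
    (t x_A (t (t (u) (u)) (t (u) (u)))) : A
              (k) : B
              (u) : A
            (f (k) (u)) : B
              (u) : A
              (u) : A
            (t (u) (u)) : A
          (f (f (k) (u)) (t (u) (u))) : B
          x_A : A
        (t (f (f (k) (u)) (t (u) (u))) x_A) : ✗ arg 0 at [0, 1, 0, 0, 0] has sort B, expected A
        x_A : A
      x_A : A
      (u) : A
        x_A : A
          (u) : A
          (u) : A
        (t (u) (u)) : A
      (t x_A (t (u) (u))) : A
    (t (u) (t x_A (t (u) (u)))) : A
          x_A : A
          (u) : A
        (t x_A (u)) : A
          x_A : A
          (u) : A
        (t x_A (u)) : A
      (t (t x_A (u)) (t x_A (u))) : A
        x_A : A
          x_A : A
          (u) : A
        (t x_A (u)) : A
      (t x_A (t x_A (u))) : A
    (t (t (t x_A (u)) (t x_A (u))) (t x_A (t x_A (u)))) : A
  (t (t (u) (t x_A (t (u) (u)))) (t (t (t x_A (u)) (t x_A (u))) (t x_A (t x_A (u))))) : A


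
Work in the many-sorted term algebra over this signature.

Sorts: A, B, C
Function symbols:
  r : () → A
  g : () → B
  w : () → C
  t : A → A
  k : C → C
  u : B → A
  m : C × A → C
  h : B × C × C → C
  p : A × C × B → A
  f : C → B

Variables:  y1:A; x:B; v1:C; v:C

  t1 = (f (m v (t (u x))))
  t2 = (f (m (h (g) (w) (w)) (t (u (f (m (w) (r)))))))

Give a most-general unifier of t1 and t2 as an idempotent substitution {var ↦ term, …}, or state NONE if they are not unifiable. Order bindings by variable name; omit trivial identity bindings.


{v ↦ (h (g) (w) (w)), x ↦ (f (m (w) (r)))}


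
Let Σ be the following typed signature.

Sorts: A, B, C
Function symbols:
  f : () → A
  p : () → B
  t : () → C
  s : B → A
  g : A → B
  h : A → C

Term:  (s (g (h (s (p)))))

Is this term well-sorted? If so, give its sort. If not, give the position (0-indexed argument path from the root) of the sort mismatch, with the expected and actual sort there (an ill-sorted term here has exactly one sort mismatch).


        (p) : B
      (s (p)) : A
    (h (s (p))) : C
  (g (h (s (p)))) : ✗ arg 0 at [0, 0] has sort C, expected A

ill-sorted at position [0, 0]: expected A, got C


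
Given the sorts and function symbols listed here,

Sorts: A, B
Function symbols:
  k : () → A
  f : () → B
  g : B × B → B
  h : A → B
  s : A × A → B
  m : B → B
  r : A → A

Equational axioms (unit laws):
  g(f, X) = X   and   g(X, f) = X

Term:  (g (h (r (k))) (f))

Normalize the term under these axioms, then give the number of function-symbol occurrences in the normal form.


1. (g (h (r (k))) (f))  →  (h (r (k)))
normal form: (h (r (k)))

size = 3


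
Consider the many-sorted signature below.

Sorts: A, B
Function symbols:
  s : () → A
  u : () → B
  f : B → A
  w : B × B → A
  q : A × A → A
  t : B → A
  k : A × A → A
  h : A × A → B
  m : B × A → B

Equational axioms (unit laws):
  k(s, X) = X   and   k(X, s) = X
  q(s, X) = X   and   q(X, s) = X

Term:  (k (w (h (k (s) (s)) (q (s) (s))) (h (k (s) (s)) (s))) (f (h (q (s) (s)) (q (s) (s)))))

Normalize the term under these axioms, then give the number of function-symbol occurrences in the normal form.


size = 12

1. (k (w (h (k (s) (s)) (q (s) (s))) (h (k (s) (s)) (s))) (f (h (q (s) (s)) (q (s) (s)))))  →  (k (w (h (s) (q (s) (s))) (h (k (s) (s)) (s))) (f (h (q (s) (s)) (q (s) (s)))))
2. (k (w (h (s) (q (s) (s))) (h (k (s) (s)) (s))) (f (h (q (s) (s)) (q (s) (s)))))  →  (k (w (h (s) (s)) (h (k (s) (s)) (s))) (f (h (q (s) (s)) (q (s) (s)))))
3. (k (w (h (s) (s)) (h (k (s) (s)) (s))) (f (h (q (s) (s)) (q (s) (s)))))  →  (k (w (h (s) (s)) (h (s) (s))) (f (h (q (s) (s)) (q (s) (s)))))
4. (k (w (h (s) (s)) (h (s) (s))) (f (h (q (s) (s)) (q (s) (s)))))  →  (k (w (h (s) (s)) (h (s) (s))) (f (h (s) (q (s) (s)))))
5. (k (w (h (s) (s)) (h (s) (s))) (f (h (s) (q (s) (s)))))  →  (k (w (h (s) (s)) (h (s) (s))) (f (h (s) (s))))
normal form: (k (w (h (s) (s)) (h (s) (s))) (f (h (s) (s))))


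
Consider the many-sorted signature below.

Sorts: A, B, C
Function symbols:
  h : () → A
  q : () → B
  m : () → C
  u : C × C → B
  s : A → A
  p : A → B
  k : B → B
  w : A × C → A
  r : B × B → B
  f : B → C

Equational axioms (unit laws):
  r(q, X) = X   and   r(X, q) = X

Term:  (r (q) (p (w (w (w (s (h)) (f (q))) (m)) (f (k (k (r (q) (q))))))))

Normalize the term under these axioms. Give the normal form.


normal form = (p (w (w (w (s (h)) (f (q))) (m)) (f (k (k (q))))))

1. (r (q) (p (w (w (w (s (h)) (f (q))) (m)) (f (k (k (r (q) (q))))))))  →  (p (w (w (w (s (h)) (f (q))) (m)) (f (k (k (r (q) (q)))))))
2. (p (w (w (w (s (h)) (f (q))) (m)) (f (k (k (r (q) (q)))))))  →  (p (w (w (w (s (h)) (f (q))) (m)) (f (k (k (q))))))


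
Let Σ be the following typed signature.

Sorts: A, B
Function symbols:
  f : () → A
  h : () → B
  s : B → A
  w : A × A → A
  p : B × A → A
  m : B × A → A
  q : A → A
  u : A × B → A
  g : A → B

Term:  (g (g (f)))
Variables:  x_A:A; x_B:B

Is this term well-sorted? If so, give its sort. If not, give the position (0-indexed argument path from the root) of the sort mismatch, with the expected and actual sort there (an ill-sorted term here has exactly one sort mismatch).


    (f) : A
  (g (f)) : B
(g (g (f))) : ✗ arg 0 at [0] has sort B, expected A

ill-sorted at position [0]: expected A, got B


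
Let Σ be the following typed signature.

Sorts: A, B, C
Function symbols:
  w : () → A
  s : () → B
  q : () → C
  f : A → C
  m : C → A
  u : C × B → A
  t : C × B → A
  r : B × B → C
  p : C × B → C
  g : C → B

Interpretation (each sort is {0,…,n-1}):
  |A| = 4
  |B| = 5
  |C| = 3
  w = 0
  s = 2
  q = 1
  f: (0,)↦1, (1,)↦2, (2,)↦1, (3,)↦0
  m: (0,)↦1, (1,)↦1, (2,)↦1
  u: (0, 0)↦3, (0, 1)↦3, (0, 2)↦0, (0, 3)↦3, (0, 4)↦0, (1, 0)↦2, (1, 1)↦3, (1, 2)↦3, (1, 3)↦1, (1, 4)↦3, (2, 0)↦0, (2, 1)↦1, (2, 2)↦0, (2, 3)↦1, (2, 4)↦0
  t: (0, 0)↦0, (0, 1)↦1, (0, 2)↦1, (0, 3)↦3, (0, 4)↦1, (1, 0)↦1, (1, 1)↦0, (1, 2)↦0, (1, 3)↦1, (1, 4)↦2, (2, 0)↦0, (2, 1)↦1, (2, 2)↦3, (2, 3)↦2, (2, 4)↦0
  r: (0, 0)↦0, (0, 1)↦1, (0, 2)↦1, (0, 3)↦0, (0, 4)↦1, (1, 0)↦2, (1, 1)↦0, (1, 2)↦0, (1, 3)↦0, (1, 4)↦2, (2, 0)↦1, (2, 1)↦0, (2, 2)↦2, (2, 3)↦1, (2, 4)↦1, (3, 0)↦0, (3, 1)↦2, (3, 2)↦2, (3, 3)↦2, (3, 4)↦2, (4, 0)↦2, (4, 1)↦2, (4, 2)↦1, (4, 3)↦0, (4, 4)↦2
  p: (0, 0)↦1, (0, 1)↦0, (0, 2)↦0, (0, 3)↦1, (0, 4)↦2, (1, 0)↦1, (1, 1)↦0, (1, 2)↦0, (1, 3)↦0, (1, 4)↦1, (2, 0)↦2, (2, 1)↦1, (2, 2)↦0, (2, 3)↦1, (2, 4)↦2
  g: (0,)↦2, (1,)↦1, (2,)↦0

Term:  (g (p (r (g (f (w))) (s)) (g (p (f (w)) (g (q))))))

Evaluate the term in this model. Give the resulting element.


value = 2

  w = 0
  (f (w)) = f(0,) = 1
  (g (f (w))) = g(1,) = 1
  s = 2
  (r (g (f (w))) (s)) = r(1, 2) = 0
  w = 0
  (f (w)) = f(0,) = 1
  q = 1
  (g (q)) = g(1,) = 1
  (p (f (w)) (g (q))) = p(1, 1) = 0
  (g (p (f (w)) (g (q)))) = g(0,) = 2
  (p (r (g (f (w))) (s)) (g (p (f (w)) (g (q))))) = p(0, 2) = 0
  (g (p (r (g (f (w))) (s)) (g (p (f (w)) (g (q)))))) = g(0,) = 2


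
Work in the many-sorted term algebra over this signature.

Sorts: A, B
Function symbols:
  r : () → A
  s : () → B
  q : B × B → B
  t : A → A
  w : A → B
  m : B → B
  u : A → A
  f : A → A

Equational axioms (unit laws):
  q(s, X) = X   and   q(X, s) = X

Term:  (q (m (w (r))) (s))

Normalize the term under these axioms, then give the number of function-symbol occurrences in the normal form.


1. (q (m (w (r))) (s))  →  (m (w (r)))
normal form: (m (w (r)))

size = 3


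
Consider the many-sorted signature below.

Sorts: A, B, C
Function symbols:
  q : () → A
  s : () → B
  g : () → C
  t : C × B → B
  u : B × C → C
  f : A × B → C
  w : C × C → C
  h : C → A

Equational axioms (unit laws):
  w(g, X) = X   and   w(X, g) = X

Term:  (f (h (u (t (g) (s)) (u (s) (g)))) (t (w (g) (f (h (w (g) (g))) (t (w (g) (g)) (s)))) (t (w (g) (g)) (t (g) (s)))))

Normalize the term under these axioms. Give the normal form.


1. (f (h (u (t (g) (s)) (u (s) (g)))) (t (w (g) (f (h (w (g) (g))) (t (w (g) (g)) (s)))) (t (w (g) (g)) (t (g) (s)))))  →  (f (h (u (t (g) (s)) (u (s) (g)))) (t (f (h (w (g) (g))) (t (w (g) (g)) (s))) (t (w (g) (g)) (t (g) (s)))))
2. (f (h (u (t (g) (s)) (u (s) (g)))) (t (f (h (w (g) (g))) (t (w (g) (g)) (s))) (t (w (g) (g)) (t (g) (s)))))  →  (f (h (u (t (g) (s)) (u (s) (g)))) (t (f (h (g)) (t (w (g) (g)) (s))) (t (w (g) (g)) (t (g) (s)))))
3. (f (h (u (t (g) (s)) (u (s) (g)))) (t (f (h (g)) (t (w (g) (g)) (s))) (t (w (g) (g)) (t (g) (s)))))  →  (f (h (u (t (g) (s)) (u (s) (g)))) (t (f (h (g)) (t (g) (s))) (t (w (g) (g)) (t (g) (s)))))
4. (f (h (u (t (g) (s)) (u (s) (g)))) (t (f (h (g)) (t (g) (s))) (t (w (g) (g)) (t (g) (s)))))  →  (f (h (u (t (g) (s)) (u (s) (g)))) (t (f (h (g)) (t (g) (s))) (t (g) (t (g) (s)))))

normal form = (f (h (u (t (g) (s)) (u (s) (g)))) (t (f (h (g)) (t (g) (s))) (t (g) (t (g) (s)))))


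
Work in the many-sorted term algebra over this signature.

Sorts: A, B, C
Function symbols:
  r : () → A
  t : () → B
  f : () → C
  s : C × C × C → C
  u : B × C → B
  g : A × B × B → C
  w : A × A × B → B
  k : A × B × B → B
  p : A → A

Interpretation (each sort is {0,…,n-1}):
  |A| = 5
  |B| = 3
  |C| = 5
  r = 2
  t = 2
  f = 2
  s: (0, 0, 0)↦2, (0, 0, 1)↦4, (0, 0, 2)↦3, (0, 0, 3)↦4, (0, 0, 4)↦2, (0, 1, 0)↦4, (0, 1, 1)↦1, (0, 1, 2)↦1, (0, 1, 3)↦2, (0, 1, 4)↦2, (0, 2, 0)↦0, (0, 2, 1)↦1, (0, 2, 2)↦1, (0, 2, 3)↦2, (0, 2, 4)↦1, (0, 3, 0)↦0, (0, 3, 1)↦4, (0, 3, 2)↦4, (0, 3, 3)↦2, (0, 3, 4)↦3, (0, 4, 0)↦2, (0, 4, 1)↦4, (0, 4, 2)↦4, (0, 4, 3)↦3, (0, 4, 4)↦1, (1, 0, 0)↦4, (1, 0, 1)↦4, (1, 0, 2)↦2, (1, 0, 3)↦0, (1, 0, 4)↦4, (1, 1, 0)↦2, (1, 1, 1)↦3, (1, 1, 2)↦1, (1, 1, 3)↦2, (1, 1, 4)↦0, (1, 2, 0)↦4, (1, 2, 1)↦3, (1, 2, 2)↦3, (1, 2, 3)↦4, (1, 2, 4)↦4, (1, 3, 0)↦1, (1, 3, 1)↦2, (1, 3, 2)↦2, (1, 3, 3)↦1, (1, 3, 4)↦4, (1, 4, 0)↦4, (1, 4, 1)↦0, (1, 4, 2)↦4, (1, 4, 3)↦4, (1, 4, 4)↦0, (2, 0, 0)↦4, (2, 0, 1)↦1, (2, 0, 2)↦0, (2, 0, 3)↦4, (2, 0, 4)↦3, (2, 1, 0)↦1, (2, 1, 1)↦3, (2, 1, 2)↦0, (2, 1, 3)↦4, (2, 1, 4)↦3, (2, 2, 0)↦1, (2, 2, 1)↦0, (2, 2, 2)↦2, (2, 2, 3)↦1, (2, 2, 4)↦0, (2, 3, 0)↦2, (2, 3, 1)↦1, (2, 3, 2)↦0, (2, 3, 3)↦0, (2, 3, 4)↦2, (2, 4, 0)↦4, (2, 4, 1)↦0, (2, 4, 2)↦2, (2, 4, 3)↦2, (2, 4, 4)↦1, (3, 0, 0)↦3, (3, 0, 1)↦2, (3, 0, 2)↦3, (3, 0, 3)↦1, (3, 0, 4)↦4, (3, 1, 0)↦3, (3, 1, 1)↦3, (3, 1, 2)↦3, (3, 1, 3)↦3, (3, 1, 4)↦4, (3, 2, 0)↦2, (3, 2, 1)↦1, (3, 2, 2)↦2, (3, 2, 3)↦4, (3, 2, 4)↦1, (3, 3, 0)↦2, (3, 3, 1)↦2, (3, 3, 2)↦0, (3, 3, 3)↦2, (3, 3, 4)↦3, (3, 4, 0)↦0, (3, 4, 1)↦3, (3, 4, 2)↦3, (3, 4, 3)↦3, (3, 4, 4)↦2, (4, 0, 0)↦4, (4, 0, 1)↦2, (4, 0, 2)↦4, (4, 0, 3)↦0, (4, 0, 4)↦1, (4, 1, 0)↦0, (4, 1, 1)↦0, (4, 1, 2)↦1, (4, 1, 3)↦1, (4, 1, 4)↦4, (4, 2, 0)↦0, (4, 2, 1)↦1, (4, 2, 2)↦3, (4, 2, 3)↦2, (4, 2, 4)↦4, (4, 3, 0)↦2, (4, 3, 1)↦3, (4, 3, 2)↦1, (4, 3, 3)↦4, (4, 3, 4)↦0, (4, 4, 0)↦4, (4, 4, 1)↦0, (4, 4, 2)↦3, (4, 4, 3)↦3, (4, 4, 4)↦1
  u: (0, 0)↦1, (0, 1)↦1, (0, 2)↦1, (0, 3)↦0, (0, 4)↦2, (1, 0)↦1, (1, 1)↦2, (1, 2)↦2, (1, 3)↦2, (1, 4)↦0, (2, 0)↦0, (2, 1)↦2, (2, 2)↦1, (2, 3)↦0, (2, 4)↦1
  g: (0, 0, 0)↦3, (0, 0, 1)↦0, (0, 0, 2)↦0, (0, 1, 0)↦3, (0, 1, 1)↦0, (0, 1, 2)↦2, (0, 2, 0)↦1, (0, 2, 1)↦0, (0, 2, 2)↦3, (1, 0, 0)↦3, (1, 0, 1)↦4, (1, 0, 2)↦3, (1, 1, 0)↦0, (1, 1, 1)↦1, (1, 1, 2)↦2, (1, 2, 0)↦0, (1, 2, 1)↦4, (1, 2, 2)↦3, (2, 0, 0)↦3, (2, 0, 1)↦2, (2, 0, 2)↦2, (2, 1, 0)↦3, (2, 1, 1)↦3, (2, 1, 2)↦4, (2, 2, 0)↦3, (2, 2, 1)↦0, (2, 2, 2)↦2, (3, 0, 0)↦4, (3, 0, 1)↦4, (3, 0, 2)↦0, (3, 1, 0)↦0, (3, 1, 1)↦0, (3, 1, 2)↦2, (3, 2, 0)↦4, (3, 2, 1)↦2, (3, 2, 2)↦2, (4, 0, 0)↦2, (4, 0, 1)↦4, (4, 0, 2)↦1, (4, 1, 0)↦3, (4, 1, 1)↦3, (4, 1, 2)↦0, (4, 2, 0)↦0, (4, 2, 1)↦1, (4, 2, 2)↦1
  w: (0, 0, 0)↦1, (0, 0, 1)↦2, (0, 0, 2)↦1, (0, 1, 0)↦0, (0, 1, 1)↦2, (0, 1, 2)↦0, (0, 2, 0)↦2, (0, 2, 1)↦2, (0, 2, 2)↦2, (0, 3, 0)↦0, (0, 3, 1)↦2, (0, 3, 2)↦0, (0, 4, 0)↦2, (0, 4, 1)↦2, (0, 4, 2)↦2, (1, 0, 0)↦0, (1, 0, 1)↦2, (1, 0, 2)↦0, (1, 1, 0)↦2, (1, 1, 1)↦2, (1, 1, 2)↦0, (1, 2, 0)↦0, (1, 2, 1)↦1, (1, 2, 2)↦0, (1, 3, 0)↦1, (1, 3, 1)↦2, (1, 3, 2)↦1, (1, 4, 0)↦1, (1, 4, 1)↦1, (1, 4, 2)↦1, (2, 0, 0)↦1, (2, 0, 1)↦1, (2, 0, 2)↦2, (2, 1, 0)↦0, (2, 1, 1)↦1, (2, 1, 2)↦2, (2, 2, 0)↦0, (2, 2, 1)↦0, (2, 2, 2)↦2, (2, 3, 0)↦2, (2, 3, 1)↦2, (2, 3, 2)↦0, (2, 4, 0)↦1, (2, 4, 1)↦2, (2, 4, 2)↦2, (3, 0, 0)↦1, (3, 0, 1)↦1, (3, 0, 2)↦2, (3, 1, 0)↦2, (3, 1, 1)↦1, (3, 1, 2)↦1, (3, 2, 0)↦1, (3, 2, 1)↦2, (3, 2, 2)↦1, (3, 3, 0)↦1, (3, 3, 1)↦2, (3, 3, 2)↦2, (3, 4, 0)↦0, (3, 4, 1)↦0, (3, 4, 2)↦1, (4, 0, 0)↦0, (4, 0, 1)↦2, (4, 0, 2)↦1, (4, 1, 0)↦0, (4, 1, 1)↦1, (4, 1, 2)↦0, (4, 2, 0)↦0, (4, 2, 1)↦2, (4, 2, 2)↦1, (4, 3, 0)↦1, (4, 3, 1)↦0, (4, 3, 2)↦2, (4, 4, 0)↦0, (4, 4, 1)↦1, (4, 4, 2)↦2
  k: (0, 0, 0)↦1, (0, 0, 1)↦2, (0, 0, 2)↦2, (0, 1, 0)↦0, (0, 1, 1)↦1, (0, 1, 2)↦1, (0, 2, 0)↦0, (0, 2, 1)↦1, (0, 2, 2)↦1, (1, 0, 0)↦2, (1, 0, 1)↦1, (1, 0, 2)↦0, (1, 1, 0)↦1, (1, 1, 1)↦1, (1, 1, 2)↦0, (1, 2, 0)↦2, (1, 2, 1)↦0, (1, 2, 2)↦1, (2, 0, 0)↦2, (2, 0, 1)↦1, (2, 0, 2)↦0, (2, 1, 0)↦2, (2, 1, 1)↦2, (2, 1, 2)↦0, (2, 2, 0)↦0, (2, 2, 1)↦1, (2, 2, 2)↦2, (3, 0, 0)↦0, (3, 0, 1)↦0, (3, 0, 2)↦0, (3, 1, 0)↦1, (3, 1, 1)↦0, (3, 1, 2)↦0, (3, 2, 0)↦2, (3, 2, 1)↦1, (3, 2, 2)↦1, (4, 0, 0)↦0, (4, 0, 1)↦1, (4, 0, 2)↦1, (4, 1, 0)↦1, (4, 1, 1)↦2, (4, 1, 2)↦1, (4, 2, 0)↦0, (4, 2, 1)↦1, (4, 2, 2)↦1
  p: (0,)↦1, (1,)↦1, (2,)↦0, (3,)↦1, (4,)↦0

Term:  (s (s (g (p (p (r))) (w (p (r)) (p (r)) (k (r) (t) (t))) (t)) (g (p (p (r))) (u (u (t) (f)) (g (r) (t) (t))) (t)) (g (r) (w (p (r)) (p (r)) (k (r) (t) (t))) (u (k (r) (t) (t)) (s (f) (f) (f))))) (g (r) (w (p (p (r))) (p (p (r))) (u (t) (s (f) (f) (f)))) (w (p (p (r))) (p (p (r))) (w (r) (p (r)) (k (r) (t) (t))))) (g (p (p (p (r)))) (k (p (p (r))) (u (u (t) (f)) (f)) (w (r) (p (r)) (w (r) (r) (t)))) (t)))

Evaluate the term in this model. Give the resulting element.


value = 4

  r = 2
  (p (r)) = p(2,) = 0
  (p (p (r))) = p(0,) = 1
  r = 2
  (p (r)) = p(2,) = 0
  r = 2
  (p (r)) = p(2,) = 0
  r = 2
  t = 2
  t = 2
  (k (r) (t) (t)) = k(2, 2, 2) = 2
  (w (p (r)) (p (r)) (k (r) (t) (t))) = w(0, 0, 2) = 1
  t = 2
  (g (p (p (r))) (w (p (r)) (p (r)) (k (r) (t) (t))) (t)) = g(1, 1, 2) = 2
  r = 2
  (p (r)) = p(2,) = 0
  (p (p (r))) = p(0,) = 1
  t = 2
  f = 2
  (u (t) (f)) = u(2, 2) = 1
  r = 2
  t = 2
  t = 2
  (g (r) (t) (t)) = g(2, 2, 2) = 2
  (u (u (t) (f)) (g (r) (t) (t))) = u(1, 2) = 2
  t = 2
  (g (p (p (r))) (u (u (t) (f)) (g (r) (t) (t))) (t)) = g(1, 2, 2) = 3
  r = 2
  r = 2
  (p (r)) = p(2,) = 0
  r = 2
  (p (r)) = p(2,) = 0
  r = 2
  t = 2
  t = 2
  (k (r) (t) (t)) = k(2, 2, 2) = 2
  (w (p (r)) (p (r)) (k (r) (t) (t))) = w(0, 0, 2) = 1
  r = 2
  t = 2
  t = 2
  (k (r) (t) (t)) = k(2, 2, 2) = 2
  f = 2
  f = 2
  f = 2
  (s (f) (f) (f)) = s(2, 2, 2) = 2
  (u (k (r) (t) (t)) (s (f) (f) (f))) = u(2, 2) = 1
  (g (r) (w (p (r)) (p (r)) (k (r) (t) (t))) (u (k (r) (t) (t)) (s (f) (f) (f)))) = g(2, 1, 1) = 3
  (s (g (p (p (r))) (w (p (r)) (p (r)) (k (r) (t) (t))) (t)) (g (p (p (r))) (u (u (t) (f)) (g (r) (t) (t))) (t)) (g (r) (w (p (r)) (p (r)) (k (r) (t) (t))) (u (k (r) (t) (t)) (s (f) (f) (f))))) = s(2, 3, 3) = 0
  r = 2
  r = 2
  (p (r)) = p(2,) = 0
  (p (p (r))) = p(0,) = 1
  r = 2
  (p (r)) = p(2,) = 0
  (p (p (r))) = p(0,) = 1
  t = 2
  f = 2
  f = 2
  f = 2
  (s (f) (f) (f)) = s(2, 2, 2) = 2
  (u (t) (s (f) (f) (f))) = u(2, 2) = 1
  (w (p (p (r))) (p (p (r))) (u (t) (s (f) (f) (f)))) = w(1, 1, 1) = 2
  r = 2
  (p (r)) = p(2,) = 0
  (p (p (r))) = p(0,) = 1
  r = 2
  (p (r)) = p(2,) = 0
  (p (p (r))) = p(0,) = 1
  r = 2
  r = 2
  (p (r)) = p(2,) = 0
  r = 2
  t = 2
  t = 2
  (k (r) (t) (t)) = k(2, 2, 2) = 2
  (w (r) (p (r)) (k (r) (t) (t))) = w(2, 0, 2) = 2
  (w (p (p (r))) (p (p (r))) (w (r) (p (r)) (k (r) (t) (t)))) = w(1, 1, 2) = 0
  (g (r) (w (p (p (r))) (p (p (r))) (u (t) (s (f) (f) (f)))) (w (p (p (r))) (p (p (r))) (w (r) (p (r)) (k (r) (t) (t))))) = g(2, 2, 0) = 3
  r = 2
  (p (r)) = p(2,) = 0
  (p (p (r))) = p(0,) = 1
  (p (p (p (r)))) = p(1,) = 1
  r = 2
  (p (r)) = p(2,) = 0
  (p (p (r))) = p(0,) = 1
  t = 2
  f = 2
  (u (t) (f)) = u(2, 2) = 1
  f = 2
  (u (u (t) (f)) (f)) = u(1, 2) = 2
  r = 2
  r = 2
  (p (r)) = p(2,) = 0
  r = 2
  r = 2
  t = 2
  (w (r) (r) (t)) = w(2, 2, 2) = 2
  (w (r) (p (r)) (w (r) (r) (t))) = w(2, 0, 2) = 2
  (k (p (p (r))) (u (u (t) (f)) (f)) (w (r) (p (r)) (w (r) (r) (t)))) = k(1, 2, 2) = 1
  t = 2
  (g (p (p (p (r)))) (k (p (p (r))) (u (u (t) (f)) (f)) (w (r) (p (r)) (w (r) (r) (t)))) (t)) = g(1, 1, 2) = 2
  (s (s (g (p (p (r))) (w (p (r)) (p (r)) (k (r) (t) (t))) (t)) (g (p (p (r))) (u (u (t) (f)) (g (r) (t) (t))) (t)) (g (r) (w (p (r)) (p (r)) (k (r) (t) (t))) (u (k (r) (t) (t)) (s (f) (f) (f))))) (g (r) (w (p (p (r))) (p (p (r))) (u (t) (s (f) (f) (f)))) (w (p (p (r))) (p (p (r))) (w (r) (p (r)) (k (r) (t) (t))))) (g (p (p (p (r)))) (k (p (p (r))) (u (u (t) (f)) (f)) (w (r) (p (r)) (w (r) (r) (t)))) (t))) = s(0, 3, 2) = 4


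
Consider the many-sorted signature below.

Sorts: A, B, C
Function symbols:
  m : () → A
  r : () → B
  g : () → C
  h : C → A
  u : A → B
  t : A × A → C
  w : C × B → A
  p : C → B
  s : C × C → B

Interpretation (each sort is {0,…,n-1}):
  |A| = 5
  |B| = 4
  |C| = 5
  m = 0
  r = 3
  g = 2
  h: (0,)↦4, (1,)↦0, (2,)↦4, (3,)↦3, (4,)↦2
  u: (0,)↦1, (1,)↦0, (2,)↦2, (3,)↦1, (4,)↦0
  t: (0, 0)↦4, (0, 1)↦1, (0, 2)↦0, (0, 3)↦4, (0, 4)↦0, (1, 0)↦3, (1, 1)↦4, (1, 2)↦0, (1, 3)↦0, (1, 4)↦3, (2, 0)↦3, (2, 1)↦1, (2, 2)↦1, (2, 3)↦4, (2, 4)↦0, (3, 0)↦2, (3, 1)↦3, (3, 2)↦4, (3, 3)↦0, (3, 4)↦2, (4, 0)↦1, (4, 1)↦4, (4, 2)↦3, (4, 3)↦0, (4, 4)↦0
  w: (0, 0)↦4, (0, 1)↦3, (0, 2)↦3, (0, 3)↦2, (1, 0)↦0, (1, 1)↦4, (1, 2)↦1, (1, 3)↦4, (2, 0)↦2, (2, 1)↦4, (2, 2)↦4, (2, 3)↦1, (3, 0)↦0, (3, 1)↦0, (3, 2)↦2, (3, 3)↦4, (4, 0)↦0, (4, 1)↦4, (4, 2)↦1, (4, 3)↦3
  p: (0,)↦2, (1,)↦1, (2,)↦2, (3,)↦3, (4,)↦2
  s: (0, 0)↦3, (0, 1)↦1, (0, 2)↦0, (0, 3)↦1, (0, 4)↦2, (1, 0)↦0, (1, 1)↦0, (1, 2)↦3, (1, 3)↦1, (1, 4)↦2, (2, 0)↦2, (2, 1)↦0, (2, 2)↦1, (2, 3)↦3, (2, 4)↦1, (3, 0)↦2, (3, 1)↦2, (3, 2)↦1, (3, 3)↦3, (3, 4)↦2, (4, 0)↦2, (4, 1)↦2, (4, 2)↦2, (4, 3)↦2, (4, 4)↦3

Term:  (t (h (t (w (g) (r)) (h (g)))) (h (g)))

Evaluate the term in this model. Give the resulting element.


  g = 2
  r = 3
  (w (g) (r)) = w(2, 3) = 1
  g = 2
  (h (g)) = h(2,) = 4
  (t (w (g) (r)) (h (g))) = t(1, 4) = 3
  (h (t (w (g) (r)) (h (g)))) = h(3,) = 3
  g = 2
  (h (g)) = h(2,) = 4
  (t (h (t (w (g) (r)) (h (g)))) (h (g))) = t(3, 4) = 2

value = 2


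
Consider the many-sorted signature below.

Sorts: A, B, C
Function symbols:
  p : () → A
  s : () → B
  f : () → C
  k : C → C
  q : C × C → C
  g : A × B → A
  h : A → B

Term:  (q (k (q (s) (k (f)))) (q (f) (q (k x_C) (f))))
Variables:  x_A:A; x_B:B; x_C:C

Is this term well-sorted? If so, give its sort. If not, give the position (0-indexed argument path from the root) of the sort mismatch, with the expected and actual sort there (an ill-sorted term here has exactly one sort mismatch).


      (s) : B
        (f) : C
      (k (f)) : C
    (q (s) (k (f))) : ✗ arg 0 at [0, 0, 0] has sort B, expected C
    (f) : C
        x_C : C
      (k x_C) : C
      (f) : C
    (q (k x_C) (f)) : C
  (q (f) (q (k x_C) (f))) : C

ill-sorted at position [0, 0, 0]: expected C, got B


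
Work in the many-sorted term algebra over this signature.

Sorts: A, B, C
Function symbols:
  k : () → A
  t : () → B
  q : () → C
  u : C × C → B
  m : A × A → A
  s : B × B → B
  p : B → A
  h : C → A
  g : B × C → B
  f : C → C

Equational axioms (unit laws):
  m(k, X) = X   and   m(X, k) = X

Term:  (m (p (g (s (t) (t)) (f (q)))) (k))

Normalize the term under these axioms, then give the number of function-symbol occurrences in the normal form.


1. (m (p (g (s (t) (t)) (f (q)))) (k))  →  (p (g (s (t) (t)) (f (q))))
normal form: (p (g (s (t) (t)) (f (q))))

size = 7


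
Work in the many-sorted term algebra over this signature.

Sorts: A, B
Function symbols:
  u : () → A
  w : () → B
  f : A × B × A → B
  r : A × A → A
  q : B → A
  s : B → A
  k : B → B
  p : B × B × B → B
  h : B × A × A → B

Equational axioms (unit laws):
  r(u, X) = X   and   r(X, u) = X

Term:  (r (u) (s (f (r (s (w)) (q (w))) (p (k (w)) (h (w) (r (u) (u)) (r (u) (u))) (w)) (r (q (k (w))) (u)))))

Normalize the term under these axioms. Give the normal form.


normal form = (s (f (r (s (w)) (q (w))) (p (k (w)) (h (w) (u) (u)) (w)) (q (k (w)))))

1. (r (u) (s (f (r (s (w)) (q (w))) (p (k (w)) (h (w) (r (u) (u)) (r (u) (u))) (w)) (r (q (k (w))) (u)))))  →  (s (f (r (s (w)) (q (w))) (p (k (w)) (h (w) (r (u) (u)) (r (u) (u))) (w)) (r (q (k (w))) (u))))
2. (s (f (r (s (w)) (q (w))) (p (k (w)) (h (w) (r (u) (u)) (r (u) (u))) (w)) (r (q (k (w))) (u))))  →  (s (f (r (s (w)) (q (w))) (p (k (w)) (h (w) (u) (r (u) (u))) (w)) (r (q (k (w))) (u))))
3. (s (f (r (s (w)) (q (w))) (p (k (w)) (h (w) (u) (r (u) (u))) (w)) (r (q (k (w))) (u))))  →  (s (f (r (s (w)) (q (w))) (p (k (w)) (h (w) (u) (u)) (w)) (r (q (k (w))) (u))))
4. (s (f (r (s (w)) (q (w))) (p (k (w)) (h (w) (u) (u)) (w)) (r (q (k (w))) (u))))  →  (s (f (r (s (w)) (q (w))) (p (k (w)) (h (w) (u) (u)) (w)) (q (k (w)))))


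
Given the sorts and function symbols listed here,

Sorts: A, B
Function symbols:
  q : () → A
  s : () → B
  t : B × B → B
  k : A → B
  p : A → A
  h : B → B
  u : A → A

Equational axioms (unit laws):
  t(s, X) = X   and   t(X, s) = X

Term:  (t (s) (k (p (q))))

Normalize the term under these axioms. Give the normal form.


1. (t (s) (k (p (q))))  →  (k (p (q)))

normal form = (k (p (q)))


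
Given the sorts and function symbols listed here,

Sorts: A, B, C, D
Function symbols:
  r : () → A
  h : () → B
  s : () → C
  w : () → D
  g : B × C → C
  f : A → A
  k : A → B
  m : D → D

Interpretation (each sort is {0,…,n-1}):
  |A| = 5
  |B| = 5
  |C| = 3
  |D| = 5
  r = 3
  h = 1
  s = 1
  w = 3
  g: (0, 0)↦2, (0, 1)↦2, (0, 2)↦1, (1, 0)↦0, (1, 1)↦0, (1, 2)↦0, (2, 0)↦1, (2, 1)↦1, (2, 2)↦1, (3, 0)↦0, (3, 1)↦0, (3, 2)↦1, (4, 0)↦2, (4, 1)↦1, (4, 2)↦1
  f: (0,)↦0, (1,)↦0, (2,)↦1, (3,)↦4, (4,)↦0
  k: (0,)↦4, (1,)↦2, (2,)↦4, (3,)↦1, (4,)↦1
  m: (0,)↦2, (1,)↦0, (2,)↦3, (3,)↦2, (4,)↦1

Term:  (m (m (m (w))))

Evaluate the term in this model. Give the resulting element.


  w = 3
  (m (w)) = m(3,) = 2
  (m (m (w))) = m(2,) = 3
  (m (m (m (w)))) = m(3,) = 2

value = 2


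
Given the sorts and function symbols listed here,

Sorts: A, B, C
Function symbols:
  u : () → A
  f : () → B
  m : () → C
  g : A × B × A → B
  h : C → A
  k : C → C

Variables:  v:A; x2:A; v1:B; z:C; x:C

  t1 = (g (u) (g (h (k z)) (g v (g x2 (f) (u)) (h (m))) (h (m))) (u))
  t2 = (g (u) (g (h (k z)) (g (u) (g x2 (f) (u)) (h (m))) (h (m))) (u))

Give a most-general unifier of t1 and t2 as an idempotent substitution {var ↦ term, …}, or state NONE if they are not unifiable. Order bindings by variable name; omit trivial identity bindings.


{v ↦ (u)}


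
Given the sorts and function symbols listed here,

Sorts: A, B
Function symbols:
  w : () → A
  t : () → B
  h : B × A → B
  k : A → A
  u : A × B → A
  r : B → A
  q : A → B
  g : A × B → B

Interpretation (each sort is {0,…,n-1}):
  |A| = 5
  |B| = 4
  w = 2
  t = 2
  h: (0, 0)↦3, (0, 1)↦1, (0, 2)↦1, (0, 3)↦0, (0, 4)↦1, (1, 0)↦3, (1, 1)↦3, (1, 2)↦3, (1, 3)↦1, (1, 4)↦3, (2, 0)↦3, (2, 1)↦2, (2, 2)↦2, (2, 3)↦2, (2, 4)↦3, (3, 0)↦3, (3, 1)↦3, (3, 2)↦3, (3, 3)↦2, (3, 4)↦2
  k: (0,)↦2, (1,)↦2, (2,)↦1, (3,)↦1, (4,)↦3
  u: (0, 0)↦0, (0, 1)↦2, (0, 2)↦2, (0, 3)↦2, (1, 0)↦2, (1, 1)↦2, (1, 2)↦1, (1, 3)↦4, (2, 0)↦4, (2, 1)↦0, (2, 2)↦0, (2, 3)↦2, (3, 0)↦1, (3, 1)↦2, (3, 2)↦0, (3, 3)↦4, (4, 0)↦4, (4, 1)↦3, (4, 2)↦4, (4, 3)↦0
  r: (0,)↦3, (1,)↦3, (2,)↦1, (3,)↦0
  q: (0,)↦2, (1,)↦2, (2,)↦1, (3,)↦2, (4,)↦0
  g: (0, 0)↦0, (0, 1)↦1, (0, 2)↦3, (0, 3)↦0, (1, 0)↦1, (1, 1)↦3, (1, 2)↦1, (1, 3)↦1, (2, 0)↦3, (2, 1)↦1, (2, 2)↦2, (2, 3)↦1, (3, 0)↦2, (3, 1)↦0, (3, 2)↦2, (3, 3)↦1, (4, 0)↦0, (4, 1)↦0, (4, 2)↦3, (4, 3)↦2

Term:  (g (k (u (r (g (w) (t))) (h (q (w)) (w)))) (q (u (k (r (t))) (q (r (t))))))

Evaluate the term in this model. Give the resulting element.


  w = 2
  t = 2
  (g (w) (t)) = g(2, 2) = 2
  (r (g (w) (t))) = r(2,) = 1
  w = 2
  (q (w)) = q(2,) = 1
  w = 2
  (h (q (w)) (w)) = h(1, 2) = 3
  (u (r (g (w) (t))) (h (q (w)) (w))) = u(1, 3) = 4
  (k (u (r (g (w) (t))) (h (q (w)) (w)))) = k(4,) = 3
  t = 2
  (r (t)) = r(2,) = 1
  (k (r (t))) = k(1,) = 2
  t = 2
  (r (t)) = r(2,) = 1
  (q (r (t))) = q(1,) = 2
  (u (k (r (t))) (q (r (t)))) = u(2, 2) = 0
  (q (u (k (r (t))) (q (r (t))))) = q(0,) = 2
  (g (k (u (r (g (w) (t))) (h (q (w)) (w)))) (q (u (k (r (t))) (q (r (t)))))) = g(3, 2) = 2

value = 2


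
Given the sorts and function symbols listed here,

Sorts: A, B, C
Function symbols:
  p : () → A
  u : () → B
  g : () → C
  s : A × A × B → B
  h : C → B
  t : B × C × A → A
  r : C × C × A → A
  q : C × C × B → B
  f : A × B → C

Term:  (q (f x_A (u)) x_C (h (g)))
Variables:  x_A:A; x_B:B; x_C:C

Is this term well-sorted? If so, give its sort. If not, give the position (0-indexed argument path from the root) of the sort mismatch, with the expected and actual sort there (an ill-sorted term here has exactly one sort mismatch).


    x_A : A
    (u) : B
  (f x_A (u)) : C
  x_C : C
    (g) : C
  (h (g)) : B
(q (f x_A (u)) x_C (h (g))) : B

well-sorted; sort = B


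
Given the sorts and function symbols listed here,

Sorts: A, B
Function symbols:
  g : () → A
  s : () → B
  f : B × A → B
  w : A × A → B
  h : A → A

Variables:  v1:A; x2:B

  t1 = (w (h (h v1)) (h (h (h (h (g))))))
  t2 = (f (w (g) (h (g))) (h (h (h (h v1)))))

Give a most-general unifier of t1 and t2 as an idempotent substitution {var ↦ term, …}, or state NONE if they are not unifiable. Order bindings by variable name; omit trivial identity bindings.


head clash or occurs-check failure — not unifiable

NONE (not unifiable)


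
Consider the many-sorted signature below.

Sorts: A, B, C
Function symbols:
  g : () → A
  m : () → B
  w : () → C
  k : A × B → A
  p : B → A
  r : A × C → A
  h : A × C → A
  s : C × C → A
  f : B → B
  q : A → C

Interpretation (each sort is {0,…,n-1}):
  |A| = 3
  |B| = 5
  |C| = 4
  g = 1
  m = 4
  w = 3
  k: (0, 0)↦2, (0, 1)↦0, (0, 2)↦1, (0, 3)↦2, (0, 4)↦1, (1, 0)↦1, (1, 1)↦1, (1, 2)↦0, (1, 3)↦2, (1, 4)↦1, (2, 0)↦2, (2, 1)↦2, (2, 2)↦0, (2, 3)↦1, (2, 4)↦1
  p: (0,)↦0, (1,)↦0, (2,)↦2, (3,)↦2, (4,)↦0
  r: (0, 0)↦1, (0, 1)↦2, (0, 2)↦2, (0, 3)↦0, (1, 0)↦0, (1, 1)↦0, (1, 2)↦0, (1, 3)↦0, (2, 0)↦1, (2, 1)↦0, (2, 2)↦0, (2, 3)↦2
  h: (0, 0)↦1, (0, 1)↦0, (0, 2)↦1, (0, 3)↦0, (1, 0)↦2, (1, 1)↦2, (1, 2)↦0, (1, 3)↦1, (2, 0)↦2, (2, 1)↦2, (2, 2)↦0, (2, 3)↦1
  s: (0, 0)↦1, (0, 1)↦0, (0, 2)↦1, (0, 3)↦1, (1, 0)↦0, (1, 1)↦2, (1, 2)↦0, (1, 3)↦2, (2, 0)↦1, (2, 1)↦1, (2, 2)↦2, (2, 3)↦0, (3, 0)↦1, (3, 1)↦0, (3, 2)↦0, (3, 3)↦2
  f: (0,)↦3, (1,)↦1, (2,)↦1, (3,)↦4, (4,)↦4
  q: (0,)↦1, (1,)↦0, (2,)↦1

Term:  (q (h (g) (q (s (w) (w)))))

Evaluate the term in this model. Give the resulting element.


  g = 1
  w = 3
  w = 3
  (s (w) (w)) = s(3, 3) = 2
  (q (s (w) (w))) = q(2,) = 1
  (h (g) (q (s (w) (w)))) = h(1, 1) = 2
  (q (h (g) (q (s (w) (w))))) = q(2,) = 1

value = 1
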